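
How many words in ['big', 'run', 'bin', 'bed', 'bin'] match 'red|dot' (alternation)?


Alternation 'red|dot' matches either 'red' or 'dot'.
Checking each word:
  'big' -> no
  'run' -> no
  'bin' -> no
  'bed' -> no
  'bin' -> no
Matches: []
Count: 0

0


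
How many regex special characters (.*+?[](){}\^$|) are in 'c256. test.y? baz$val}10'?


Regex special characters are: . * + ? [ ] ( ) { } \ ^ $ |
Scanning 'c256. test.y? baz$val}10':
  pos 4: '.' -> SPECIAL
  pos 10: '.' -> SPECIAL
  pos 12: '?' -> SPECIAL
  pos 17: '$' -> SPECIAL
  pos 21: '}' -> SPECIAL
Special chars found: ['.', '.', '?', '$', '}']
Total: 5

5


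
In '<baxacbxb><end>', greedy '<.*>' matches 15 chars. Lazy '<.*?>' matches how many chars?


Greedy '<.*>' tries to match as MUCH as possible.
Lazy '<.*?>' tries to match as LITTLE as possible.

String: '<baxacbxb><end>'
Greedy '<.*>' starts at first '<' and extends to the LAST '>': '<baxacbxb><end>' (15 chars)
Lazy '<.*?>' starts at first '<' and stops at the FIRST '>': '<baxacbxb>' (10 chars)

10


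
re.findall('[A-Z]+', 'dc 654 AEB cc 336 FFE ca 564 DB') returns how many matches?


Pattern '[A-Z]+' finds one or more uppercase letters.
Text: 'dc 654 AEB cc 336 FFE ca 564 DB'
Scanning for matches:
  Match 1: 'AEB'
  Match 2: 'FFE'
  Match 3: 'DB'
Total matches: 3

3


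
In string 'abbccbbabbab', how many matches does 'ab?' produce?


Pattern 'ab?' matches 'a' optionally followed by 'b'.
String: 'abbccbbabbab'
Scanning left to right for 'a' then checking next char:
  Match 1: 'ab' (a followed by b)
  Match 2: 'ab' (a followed by b)
  Match 3: 'ab' (a followed by b)
Total matches: 3

3


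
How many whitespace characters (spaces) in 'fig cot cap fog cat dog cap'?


\s matches whitespace characters (spaces, tabs, etc.).
Text: 'fig cot cap fog cat dog cap'
This text has 7 words separated by spaces.
Number of spaces = number of words - 1 = 7 - 1 = 6

6


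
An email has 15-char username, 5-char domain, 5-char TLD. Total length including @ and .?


An email address has format: username@domain.tld
Username length: 15
'@' character: 1
Domain length: 5
'.' character: 1
TLD length: 5
Total = 15 + 1 + 5 + 1 + 5 = 27

27


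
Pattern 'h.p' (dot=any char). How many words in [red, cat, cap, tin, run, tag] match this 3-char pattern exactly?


Pattern 'h.p' means: starts with 'h', any single char, ends with 'p'.
Checking each word (must be exactly 3 chars):
  'red' (len=3): no
  'cat' (len=3): no
  'cap' (len=3): no
  'tin' (len=3): no
  'run' (len=3): no
  'tag' (len=3): no
Matching words: []
Total: 0

0


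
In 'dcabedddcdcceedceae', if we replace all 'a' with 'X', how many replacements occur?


re.sub('a', 'X', text) replaces every occurrence of 'a' with 'X'.
Text: 'dcabedddcdcceedceae'
Scanning for 'a':
  pos 2: 'a' -> replacement #1
  pos 17: 'a' -> replacement #2
Total replacements: 2

2


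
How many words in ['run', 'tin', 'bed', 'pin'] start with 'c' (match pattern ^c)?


Pattern ^c anchors to start of word. Check which words begin with 'c':
  'run' -> no
  'tin' -> no
  'bed' -> no
  'pin' -> no
Matching words: []
Count: 0

0


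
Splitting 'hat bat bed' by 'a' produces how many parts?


Splitting by 'a' breaks the string at each occurrence of the separator.
Text: 'hat bat bed'
Parts after split:
  Part 1: 'h'
  Part 2: 't b'
  Part 3: 't bed'
Total parts: 3

3


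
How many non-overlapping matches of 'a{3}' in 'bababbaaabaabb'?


Pattern 'a{3}' matches exactly 3 consecutive a's (greedy, non-overlapping).
String: 'bababbaaabaabb'
Scanning for runs of a's:
  Run at pos 1: 'a' (length 1) -> 0 match(es)
  Run at pos 3: 'a' (length 1) -> 0 match(es)
  Run at pos 6: 'aaa' (length 3) -> 1 match(es)
  Run at pos 10: 'aa' (length 2) -> 0 match(es)
Matches found: ['aaa']
Total: 1

1


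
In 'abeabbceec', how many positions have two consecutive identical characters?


Looking for consecutive identical characters in 'abeabbceec':
  pos 0-1: 'a' vs 'b' -> different
  pos 1-2: 'b' vs 'e' -> different
  pos 2-3: 'e' vs 'a' -> different
  pos 3-4: 'a' vs 'b' -> different
  pos 4-5: 'b' vs 'b' -> MATCH ('bb')
  pos 5-6: 'b' vs 'c' -> different
  pos 6-7: 'c' vs 'e' -> different
  pos 7-8: 'e' vs 'e' -> MATCH ('ee')
  pos 8-9: 'e' vs 'c' -> different
Consecutive identical pairs: ['bb', 'ee']
Count: 2

2


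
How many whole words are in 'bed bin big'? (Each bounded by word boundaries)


Word boundaries (\b) mark the start/end of each word.
Text: 'bed bin big'
Splitting by whitespace:
  Word 1: 'bed'
  Word 2: 'bin'
  Word 3: 'big'
Total whole words: 3

3


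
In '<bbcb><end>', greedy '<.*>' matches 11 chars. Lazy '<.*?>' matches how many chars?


Greedy '<.*>' tries to match as MUCH as possible.
Lazy '<.*?>' tries to match as LITTLE as possible.

String: '<bbcb><end>'
Greedy '<.*>' starts at first '<' and extends to the LAST '>': '<bbcb><end>' (11 chars)
Lazy '<.*?>' starts at first '<' and stops at the FIRST '>': '<bbcb>' (6 chars)

6


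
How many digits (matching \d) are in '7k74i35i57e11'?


\d matches any digit 0-9.
Scanning '7k74i35i57e11':
  pos 0: '7' -> DIGIT
  pos 2: '7' -> DIGIT
  pos 3: '4' -> DIGIT
  pos 5: '3' -> DIGIT
  pos 6: '5' -> DIGIT
  pos 8: '5' -> DIGIT
  pos 9: '7' -> DIGIT
  pos 11: '1' -> DIGIT
  pos 12: '1' -> DIGIT
Digits found: ['7', '7', '4', '3', '5', '5', '7', '1', '1']
Total: 9

9


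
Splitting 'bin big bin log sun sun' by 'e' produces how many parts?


Splitting by 'e' breaks the string at each occurrence of the separator.
Text: 'bin big bin log sun sun'
Parts after split:
  Part 1: 'bin big bin log sun sun'
Total parts: 1

1


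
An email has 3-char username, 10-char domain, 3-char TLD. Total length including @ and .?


An email address has format: username@domain.tld
Username length: 3
'@' character: 1
Domain length: 10
'.' character: 1
TLD length: 3
Total = 3 + 1 + 10 + 1 + 3 = 18

18


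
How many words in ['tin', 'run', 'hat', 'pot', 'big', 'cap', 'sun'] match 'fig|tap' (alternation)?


Alternation 'fig|tap' matches either 'fig' or 'tap'.
Checking each word:
  'tin' -> no
  'run' -> no
  'hat' -> no
  'pot' -> no
  'big' -> no
  'cap' -> no
  'sun' -> no
Matches: []
Count: 0

0


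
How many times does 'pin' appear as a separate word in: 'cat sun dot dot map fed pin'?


Scanning each word for exact match 'pin':
  Word 1: 'cat' -> no
  Word 2: 'sun' -> no
  Word 3: 'dot' -> no
  Word 4: 'dot' -> no
  Word 5: 'map' -> no
  Word 6: 'fed' -> no
  Word 7: 'pin' -> MATCH
Total matches: 1

1


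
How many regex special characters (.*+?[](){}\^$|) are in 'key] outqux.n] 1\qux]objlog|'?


Regex special characters are: . * + ? [ ] ( ) { } \ ^ $ |
Scanning 'key] outqux.n] 1\qux]objlog|':
  pos 3: ']' -> SPECIAL
  pos 11: '.' -> SPECIAL
  pos 13: ']' -> SPECIAL
  pos 16: '\' -> SPECIAL
  pos 20: ']' -> SPECIAL
  pos 27: '|' -> SPECIAL
Special chars found: [']', '.', ']', '\\', ']', '|']
Total: 6

6


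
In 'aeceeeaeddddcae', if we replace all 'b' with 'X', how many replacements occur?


re.sub('b', 'X', text) replaces every occurrence of 'b' with 'X'.
Text: 'aeceeeaeddddcae'
Scanning for 'b':
Total replacements: 0

0


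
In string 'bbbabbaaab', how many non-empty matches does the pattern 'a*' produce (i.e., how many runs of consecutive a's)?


Pattern 'a*' matches zero or more a's. We want non-empty runs of consecutive a's.
String: 'bbbabbaaab'
Walking through the string to find runs of a's:
  Run 1: positions 3-3 -> 'a'
  Run 2: positions 6-8 -> 'aaa'
Non-empty runs found: ['a', 'aaa']
Count: 2

2


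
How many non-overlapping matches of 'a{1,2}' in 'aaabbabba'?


Pattern 'a{1,2}' matches between 1 and 2 consecutive a's (greedy).
String: 'aaabbabba'
Finding runs of a's and applying greedy matching:
  Run at pos 0: 'aaa' (length 3)
  Run at pos 5: 'a' (length 1)
  Run at pos 8: 'a' (length 1)
Matches: ['aa', 'a', 'a', 'a']
Count: 4

4


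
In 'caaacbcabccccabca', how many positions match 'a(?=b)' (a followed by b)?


Lookahead 'a(?=b)' matches 'a' only when followed by 'b'.
String: 'caaacbcabccccabca'
Checking each position where char is 'a':
  pos 1: 'a' -> no (next='a')
  pos 2: 'a' -> no (next='a')
  pos 3: 'a' -> no (next='c')
  pos 7: 'a' -> MATCH (next='b')
  pos 13: 'a' -> MATCH (next='b')
Matching positions: [7, 13]
Count: 2

2


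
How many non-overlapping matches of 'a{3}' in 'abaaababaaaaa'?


Pattern 'a{3}' matches exactly 3 consecutive a's (greedy, non-overlapping).
String: 'abaaababaaaaa'
Scanning for runs of a's:
  Run at pos 0: 'a' (length 1) -> 0 match(es)
  Run at pos 2: 'aaa' (length 3) -> 1 match(es)
  Run at pos 6: 'a' (length 1) -> 0 match(es)
  Run at pos 8: 'aaaaa' (length 5) -> 1 match(es)
Matches found: ['aaa', 'aaa']
Total: 2

2


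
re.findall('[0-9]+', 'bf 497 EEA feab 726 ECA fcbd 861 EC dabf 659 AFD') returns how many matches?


Pattern '[0-9]+' finds one or more digits.
Text: 'bf 497 EEA feab 726 ECA fcbd 861 EC dabf 659 AFD'
Scanning for matches:
  Match 1: '497'
  Match 2: '726'
  Match 3: '861'
  Match 4: '659'
Total matches: 4

4


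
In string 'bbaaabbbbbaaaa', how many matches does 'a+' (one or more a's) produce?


Pattern 'a+' matches one or more consecutive a's.
String: 'bbaaabbbbbaaaa'
Scanning for runs of a:
  Match 1: 'aaa' (length 3)
  Match 2: 'aaaa' (length 4)
Total matches: 2

2


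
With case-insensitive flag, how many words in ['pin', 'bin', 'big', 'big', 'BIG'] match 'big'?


Case-insensitive matching: compare each word's lowercase form to 'big'.
  'pin' -> lower='pin' -> no
  'bin' -> lower='bin' -> no
  'big' -> lower='big' -> MATCH
  'big' -> lower='big' -> MATCH
  'BIG' -> lower='big' -> MATCH
Matches: ['big', 'big', 'BIG']
Count: 3

3


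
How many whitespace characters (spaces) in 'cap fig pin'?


\s matches whitespace characters (spaces, tabs, etc.).
Text: 'cap fig pin'
This text has 3 words separated by spaces.
Number of spaces = number of words - 1 = 3 - 1 = 2

2


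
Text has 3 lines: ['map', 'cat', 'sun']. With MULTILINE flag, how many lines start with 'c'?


With MULTILINE flag, ^ matches the start of each line.
Lines: ['map', 'cat', 'sun']
Checking which lines start with 'c':
  Line 1: 'map' -> no
  Line 2: 'cat' -> MATCH
  Line 3: 'sun' -> no
Matching lines: ['cat']
Count: 1

1


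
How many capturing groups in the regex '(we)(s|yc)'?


To count capturing groups, count each '(' that starts a group.
Pattern: '(we)(s|yc)'
Walking through the pattern:
  Position 0: '(' -> group #1
  Position 4: '(' -> group #2
Total capturing groups: 2

2


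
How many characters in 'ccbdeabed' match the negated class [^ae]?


Negated class [^ae] matches any char NOT in {a, e}
Scanning 'ccbdeabed':
  pos 0: 'c' -> MATCH
  pos 1: 'c' -> MATCH
  pos 2: 'b' -> MATCH
  pos 3: 'd' -> MATCH
  pos 4: 'e' -> no (excluded)
  pos 5: 'a' -> no (excluded)
  pos 6: 'b' -> MATCH
  pos 7: 'e' -> no (excluded)
  pos 8: 'd' -> MATCH
Total matches: 6

6


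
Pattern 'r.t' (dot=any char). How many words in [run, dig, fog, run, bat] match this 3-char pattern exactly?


Pattern 'r.t' means: starts with 'r', any single char, ends with 't'.
Checking each word (must be exactly 3 chars):
  'run' (len=3): no
  'dig' (len=3): no
  'fog' (len=3): no
  'run' (len=3): no
  'bat' (len=3): no
Matching words: []
Total: 0

0


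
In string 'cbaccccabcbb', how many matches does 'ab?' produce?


Pattern 'ab?' matches 'a' optionally followed by 'b'.
String: 'cbaccccabcbb'
Scanning left to right for 'a' then checking next char:
  Match 1: 'a' (a not followed by b)
  Match 2: 'ab' (a followed by b)
Total matches: 2

2


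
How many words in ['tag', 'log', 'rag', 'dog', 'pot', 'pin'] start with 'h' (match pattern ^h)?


Pattern ^h anchors to start of word. Check which words begin with 'h':
  'tag' -> no
  'log' -> no
  'rag' -> no
  'dog' -> no
  'pot' -> no
  'pin' -> no
Matching words: []
Count: 0

0


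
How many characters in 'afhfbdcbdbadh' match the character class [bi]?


Character class [bi] matches any of: {b, i}
Scanning string 'afhfbdcbdbadh' character by character:
  pos 0: 'a' -> no
  pos 1: 'f' -> no
  pos 2: 'h' -> no
  pos 3: 'f' -> no
  pos 4: 'b' -> MATCH
  pos 5: 'd' -> no
  pos 6: 'c' -> no
  pos 7: 'b' -> MATCH
  pos 8: 'd' -> no
  pos 9: 'b' -> MATCH
  pos 10: 'a' -> no
  pos 11: 'd' -> no
  pos 12: 'h' -> no
Total matches: 3

3


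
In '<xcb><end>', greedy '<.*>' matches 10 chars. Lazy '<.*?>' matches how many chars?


Greedy '<.*>' tries to match as MUCH as possible.
Lazy '<.*?>' tries to match as LITTLE as possible.

String: '<xcb><end>'
Greedy '<.*>' starts at first '<' and extends to the LAST '>': '<xcb><end>' (10 chars)
Lazy '<.*?>' starts at first '<' and stops at the FIRST '>': '<xcb>' (5 chars)

5


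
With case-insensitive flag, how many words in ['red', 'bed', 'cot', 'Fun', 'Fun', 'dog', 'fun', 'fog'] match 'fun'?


Case-insensitive matching: compare each word's lowercase form to 'fun'.
  'red' -> lower='red' -> no
  'bed' -> lower='bed' -> no
  'cot' -> lower='cot' -> no
  'Fun' -> lower='fun' -> MATCH
  'Fun' -> lower='fun' -> MATCH
  'dog' -> lower='dog' -> no
  'fun' -> lower='fun' -> MATCH
  'fog' -> lower='fog' -> no
Matches: ['Fun', 'Fun', 'fun']
Count: 3

3


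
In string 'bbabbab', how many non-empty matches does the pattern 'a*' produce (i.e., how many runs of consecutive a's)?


Pattern 'a*' matches zero or more a's. We want non-empty runs of consecutive a's.
String: 'bbabbab'
Walking through the string to find runs of a's:
  Run 1: positions 2-2 -> 'a'
  Run 2: positions 5-5 -> 'a'
Non-empty runs found: ['a', 'a']
Count: 2

2


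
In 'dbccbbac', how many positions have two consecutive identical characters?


Looking for consecutive identical characters in 'dbccbbac':
  pos 0-1: 'd' vs 'b' -> different
  pos 1-2: 'b' vs 'c' -> different
  pos 2-3: 'c' vs 'c' -> MATCH ('cc')
  pos 3-4: 'c' vs 'b' -> different
  pos 4-5: 'b' vs 'b' -> MATCH ('bb')
  pos 5-6: 'b' vs 'a' -> different
  pos 6-7: 'a' vs 'c' -> different
Consecutive identical pairs: ['cc', 'bb']
Count: 2

2


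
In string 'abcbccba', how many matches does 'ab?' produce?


Pattern 'ab?' matches 'a' optionally followed by 'b'.
String: 'abcbccba'
Scanning left to right for 'a' then checking next char:
  Match 1: 'ab' (a followed by b)
  Match 2: 'a' (a not followed by b)
Total matches: 2

2


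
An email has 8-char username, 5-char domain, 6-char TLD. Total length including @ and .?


An email address has format: username@domain.tld
Username length: 8
'@' character: 1
Domain length: 5
'.' character: 1
TLD length: 6
Total = 8 + 1 + 5 + 1 + 6 = 21

21


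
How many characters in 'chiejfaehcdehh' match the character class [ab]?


Character class [ab] matches any of: {a, b}
Scanning string 'chiejfaehcdehh' character by character:
  pos 0: 'c' -> no
  pos 1: 'h' -> no
  pos 2: 'i' -> no
  pos 3: 'e' -> no
  pos 4: 'j' -> no
  pos 5: 'f' -> no
  pos 6: 'a' -> MATCH
  pos 7: 'e' -> no
  pos 8: 'h' -> no
  pos 9: 'c' -> no
  pos 10: 'd' -> no
  pos 11: 'e' -> no
  pos 12: 'h' -> no
  pos 13: 'h' -> no
Total matches: 1

1


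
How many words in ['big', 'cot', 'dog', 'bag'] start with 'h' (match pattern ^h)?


Pattern ^h anchors to start of word. Check which words begin with 'h':
  'big' -> no
  'cot' -> no
  'dog' -> no
  'bag' -> no
Matching words: []
Count: 0

0


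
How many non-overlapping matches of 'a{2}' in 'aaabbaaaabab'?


Pattern 'a{2}' matches exactly 2 consecutive a's (greedy, non-overlapping).
String: 'aaabbaaaabab'
Scanning for runs of a's:
  Run at pos 0: 'aaa' (length 3) -> 1 match(es)
  Run at pos 5: 'aaaa' (length 4) -> 2 match(es)
  Run at pos 10: 'a' (length 1) -> 0 match(es)
Matches found: ['aa', 'aa', 'aa']
Total: 3

3


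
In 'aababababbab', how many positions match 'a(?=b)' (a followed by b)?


Lookahead 'a(?=b)' matches 'a' only when followed by 'b'.
String: 'aababababbab'
Checking each position where char is 'a':
  pos 0: 'a' -> no (next='a')
  pos 1: 'a' -> MATCH (next='b')
  pos 3: 'a' -> MATCH (next='b')
  pos 5: 'a' -> MATCH (next='b')
  pos 7: 'a' -> MATCH (next='b')
  pos 10: 'a' -> MATCH (next='b')
Matching positions: [1, 3, 5, 7, 10]
Count: 5

5


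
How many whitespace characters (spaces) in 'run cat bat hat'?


\s matches whitespace characters (spaces, tabs, etc.).
Text: 'run cat bat hat'
This text has 4 words separated by spaces.
Number of spaces = number of words - 1 = 4 - 1 = 3

3


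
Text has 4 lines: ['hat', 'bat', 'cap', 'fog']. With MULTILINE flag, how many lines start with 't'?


With MULTILINE flag, ^ matches the start of each line.
Lines: ['hat', 'bat', 'cap', 'fog']
Checking which lines start with 't':
  Line 1: 'hat' -> no
  Line 2: 'bat' -> no
  Line 3: 'cap' -> no
  Line 4: 'fog' -> no
Matching lines: []
Count: 0

0


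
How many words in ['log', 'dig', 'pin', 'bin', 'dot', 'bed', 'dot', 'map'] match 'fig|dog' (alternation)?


Alternation 'fig|dog' matches either 'fig' or 'dog'.
Checking each word:
  'log' -> no
  'dig' -> no
  'pin' -> no
  'bin' -> no
  'dot' -> no
  'bed' -> no
  'dot' -> no
  'map' -> no
Matches: []
Count: 0

0


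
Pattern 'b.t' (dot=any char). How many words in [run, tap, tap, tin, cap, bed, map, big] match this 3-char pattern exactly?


Pattern 'b.t' means: starts with 'b', any single char, ends with 't'.
Checking each word (must be exactly 3 chars):
  'run' (len=3): no
  'tap' (len=3): no
  'tap' (len=3): no
  'tin' (len=3): no
  'cap' (len=3): no
  'bed' (len=3): no
  'map' (len=3): no
  'big' (len=3): no
Matching words: []
Total: 0

0


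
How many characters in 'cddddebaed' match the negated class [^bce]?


Negated class [^bce] matches any char NOT in {b, c, e}
Scanning 'cddddebaed':
  pos 0: 'c' -> no (excluded)
  pos 1: 'd' -> MATCH
  pos 2: 'd' -> MATCH
  pos 3: 'd' -> MATCH
  pos 4: 'd' -> MATCH
  pos 5: 'e' -> no (excluded)
  pos 6: 'b' -> no (excluded)
  pos 7: 'a' -> MATCH
  pos 8: 'e' -> no (excluded)
  pos 9: 'd' -> MATCH
Total matches: 6

6


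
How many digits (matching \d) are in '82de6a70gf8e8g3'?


\d matches any digit 0-9.
Scanning '82de6a70gf8e8g3':
  pos 0: '8' -> DIGIT
  pos 1: '2' -> DIGIT
  pos 4: '6' -> DIGIT
  pos 6: '7' -> DIGIT
  pos 7: '0' -> DIGIT
  pos 10: '8' -> DIGIT
  pos 12: '8' -> DIGIT
  pos 14: '3' -> DIGIT
Digits found: ['8', '2', '6', '7', '0', '8', '8', '3']
Total: 8

8


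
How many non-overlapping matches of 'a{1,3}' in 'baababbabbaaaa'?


Pattern 'a{1,3}' matches between 1 and 3 consecutive a's (greedy).
String: 'baababbabbaaaa'
Finding runs of a's and applying greedy matching:
  Run at pos 1: 'aa' (length 2)
  Run at pos 4: 'a' (length 1)
  Run at pos 7: 'a' (length 1)
  Run at pos 10: 'aaaa' (length 4)
Matches: ['aa', 'a', 'a', 'aaa', 'a']
Count: 5

5


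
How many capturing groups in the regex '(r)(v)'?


To count capturing groups, count each '(' that starts a group.
Pattern: '(r)(v)'
Walking through the pattern:
  Position 0: '(' -> group #1
  Position 3: '(' -> group #2
Total capturing groups: 2

2


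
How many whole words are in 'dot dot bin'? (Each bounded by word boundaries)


Word boundaries (\b) mark the start/end of each word.
Text: 'dot dot bin'
Splitting by whitespace:
  Word 1: 'dot'
  Word 2: 'dot'
  Word 3: 'bin'
Total whole words: 3

3


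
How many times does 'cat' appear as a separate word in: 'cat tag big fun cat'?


Scanning each word for exact match 'cat':
  Word 1: 'cat' -> MATCH
  Word 2: 'tag' -> no
  Word 3: 'big' -> no
  Word 4: 'fun' -> no
  Word 5: 'cat' -> MATCH
Total matches: 2

2


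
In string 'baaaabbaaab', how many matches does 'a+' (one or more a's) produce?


Pattern 'a+' matches one or more consecutive a's.
String: 'baaaabbaaab'
Scanning for runs of a:
  Match 1: 'aaaa' (length 4)
  Match 2: 'aaa' (length 3)
Total matches: 2

2


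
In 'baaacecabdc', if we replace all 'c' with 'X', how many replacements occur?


re.sub('c', 'X', text) replaces every occurrence of 'c' with 'X'.
Text: 'baaacecabdc'
Scanning for 'c':
  pos 4: 'c' -> replacement #1
  pos 6: 'c' -> replacement #2
  pos 10: 'c' -> replacement #3
Total replacements: 3

3


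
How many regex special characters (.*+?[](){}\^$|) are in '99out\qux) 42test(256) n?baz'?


Regex special characters are: . * + ? [ ] ( ) { } \ ^ $ |
Scanning '99out\qux) 42test(256) n?baz':
  pos 5: '\' -> SPECIAL
  pos 9: ')' -> SPECIAL
  pos 17: '(' -> SPECIAL
  pos 21: ')' -> SPECIAL
  pos 24: '?' -> SPECIAL
Special chars found: ['\\', ')', '(', ')', '?']
Total: 5

5


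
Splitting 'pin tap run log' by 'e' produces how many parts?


Splitting by 'e' breaks the string at each occurrence of the separator.
Text: 'pin tap run log'
Parts after split:
  Part 1: 'pin tap run log'
Total parts: 1

1


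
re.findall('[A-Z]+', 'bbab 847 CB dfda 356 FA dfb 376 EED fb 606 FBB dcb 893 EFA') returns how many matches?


Pattern '[A-Z]+' finds one or more uppercase letters.
Text: 'bbab 847 CB dfda 356 FA dfb 376 EED fb 606 FBB dcb 893 EFA'
Scanning for matches:
  Match 1: 'CB'
  Match 2: 'FA'
  Match 3: 'EED'
  Match 4: 'FBB'
  Match 5: 'EFA'
Total matches: 5

5


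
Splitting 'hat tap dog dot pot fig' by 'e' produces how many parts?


Splitting by 'e' breaks the string at each occurrence of the separator.
Text: 'hat tap dog dot pot fig'
Parts after split:
  Part 1: 'hat tap dog dot pot fig'
Total parts: 1

1


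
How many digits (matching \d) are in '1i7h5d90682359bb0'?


\d matches any digit 0-9.
Scanning '1i7h5d90682359bb0':
  pos 0: '1' -> DIGIT
  pos 2: '7' -> DIGIT
  pos 4: '5' -> DIGIT
  pos 6: '9' -> DIGIT
  pos 7: '0' -> DIGIT
  pos 8: '6' -> DIGIT
  pos 9: '8' -> DIGIT
  pos 10: '2' -> DIGIT
  pos 11: '3' -> DIGIT
  pos 12: '5' -> DIGIT
  pos 13: '9' -> DIGIT
  pos 16: '0' -> DIGIT
Digits found: ['1', '7', '5', '9', '0', '6', '8', '2', '3', '5', '9', '0']
Total: 12

12


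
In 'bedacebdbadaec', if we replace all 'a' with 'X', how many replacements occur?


re.sub('a', 'X', text) replaces every occurrence of 'a' with 'X'.
Text: 'bedacebdbadaec'
Scanning for 'a':
  pos 3: 'a' -> replacement #1
  pos 9: 'a' -> replacement #2
  pos 11: 'a' -> replacement #3
Total replacements: 3

3


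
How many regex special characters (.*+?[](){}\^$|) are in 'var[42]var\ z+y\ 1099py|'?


Regex special characters are: . * + ? [ ] ( ) { } \ ^ $ |
Scanning 'var[42]var\ z+y\ 1099py|':
  pos 3: '[' -> SPECIAL
  pos 6: ']' -> SPECIAL
  pos 10: '\' -> SPECIAL
  pos 13: '+' -> SPECIAL
  pos 15: '\' -> SPECIAL
  pos 23: '|' -> SPECIAL
Special chars found: ['[', ']', '\\', '+', '\\', '|']
Total: 6

6


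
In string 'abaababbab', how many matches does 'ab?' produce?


Pattern 'ab?' matches 'a' optionally followed by 'b'.
String: 'abaababbab'
Scanning left to right for 'a' then checking next char:
  Match 1: 'ab' (a followed by b)
  Match 2: 'a' (a not followed by b)
  Match 3: 'ab' (a followed by b)
  Match 4: 'ab' (a followed by b)
  Match 5: 'ab' (a followed by b)
Total matches: 5

5


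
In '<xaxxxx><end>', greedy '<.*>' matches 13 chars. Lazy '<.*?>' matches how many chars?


Greedy '<.*>' tries to match as MUCH as possible.
Lazy '<.*?>' tries to match as LITTLE as possible.

String: '<xaxxxx><end>'
Greedy '<.*>' starts at first '<' and extends to the LAST '>': '<xaxxxx><end>' (13 chars)
Lazy '<.*?>' starts at first '<' and stops at the FIRST '>': '<xaxxxx>' (8 chars)

8


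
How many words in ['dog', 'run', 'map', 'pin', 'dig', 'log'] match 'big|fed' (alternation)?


Alternation 'big|fed' matches either 'big' or 'fed'.
Checking each word:
  'dog' -> no
  'run' -> no
  'map' -> no
  'pin' -> no
  'dig' -> no
  'log' -> no
Matches: []
Count: 0

0


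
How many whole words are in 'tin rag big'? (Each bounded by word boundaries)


Word boundaries (\b) mark the start/end of each word.
Text: 'tin rag big'
Splitting by whitespace:
  Word 1: 'tin'
  Word 2: 'rag'
  Word 3: 'big'
Total whole words: 3

3


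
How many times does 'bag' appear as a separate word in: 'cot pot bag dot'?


Scanning each word for exact match 'bag':
  Word 1: 'cot' -> no
  Word 2: 'pot' -> no
  Word 3: 'bag' -> MATCH
  Word 4: 'dot' -> no
Total matches: 1

1


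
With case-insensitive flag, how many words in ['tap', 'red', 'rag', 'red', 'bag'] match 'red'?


Case-insensitive matching: compare each word's lowercase form to 'red'.
  'tap' -> lower='tap' -> no
  'red' -> lower='red' -> MATCH
  'rag' -> lower='rag' -> no
  'red' -> lower='red' -> MATCH
  'bag' -> lower='bag' -> no
Matches: ['red', 'red']
Count: 2

2


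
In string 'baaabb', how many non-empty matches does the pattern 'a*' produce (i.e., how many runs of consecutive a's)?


Pattern 'a*' matches zero or more a's. We want non-empty runs of consecutive a's.
String: 'baaabb'
Walking through the string to find runs of a's:
  Run 1: positions 1-3 -> 'aaa'
Non-empty runs found: ['aaa']
Count: 1

1


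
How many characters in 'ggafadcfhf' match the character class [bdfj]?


Character class [bdfj] matches any of: {b, d, f, j}
Scanning string 'ggafadcfhf' character by character:
  pos 0: 'g' -> no
  pos 1: 'g' -> no
  pos 2: 'a' -> no
  pos 3: 'f' -> MATCH
  pos 4: 'a' -> no
  pos 5: 'd' -> MATCH
  pos 6: 'c' -> no
  pos 7: 'f' -> MATCH
  pos 8: 'h' -> no
  pos 9: 'f' -> MATCH
Total matches: 4

4


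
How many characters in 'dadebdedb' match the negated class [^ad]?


Negated class [^ad] matches any char NOT in {a, d}
Scanning 'dadebdedb':
  pos 0: 'd' -> no (excluded)
  pos 1: 'a' -> no (excluded)
  pos 2: 'd' -> no (excluded)
  pos 3: 'e' -> MATCH
  pos 4: 'b' -> MATCH
  pos 5: 'd' -> no (excluded)
  pos 6: 'e' -> MATCH
  pos 7: 'd' -> no (excluded)
  pos 8: 'b' -> MATCH
Total matches: 4

4


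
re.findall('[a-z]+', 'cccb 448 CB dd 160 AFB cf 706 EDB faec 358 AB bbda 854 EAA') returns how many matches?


Pattern '[a-z]+' finds one or more lowercase letters.
Text: 'cccb 448 CB dd 160 AFB cf 706 EDB faec 358 AB bbda 854 EAA'
Scanning for matches:
  Match 1: 'cccb'
  Match 2: 'dd'
  Match 3: 'cf'
  Match 4: 'faec'
  Match 5: 'bbda'
Total matches: 5

5


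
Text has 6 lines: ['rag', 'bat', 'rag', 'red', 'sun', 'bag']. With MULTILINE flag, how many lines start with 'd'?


With MULTILINE flag, ^ matches the start of each line.
Lines: ['rag', 'bat', 'rag', 'red', 'sun', 'bag']
Checking which lines start with 'd':
  Line 1: 'rag' -> no
  Line 2: 'bat' -> no
  Line 3: 'rag' -> no
  Line 4: 'red' -> no
  Line 5: 'sun' -> no
  Line 6: 'bag' -> no
Matching lines: []
Count: 0

0


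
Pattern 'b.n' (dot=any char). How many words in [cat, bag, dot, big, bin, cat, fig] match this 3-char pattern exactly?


Pattern 'b.n' means: starts with 'b', any single char, ends with 'n'.
Checking each word (must be exactly 3 chars):
  'cat' (len=3): no
  'bag' (len=3): no
  'dot' (len=3): no
  'big' (len=3): no
  'bin' (len=3): MATCH
  'cat' (len=3): no
  'fig' (len=3): no
Matching words: ['bin']
Total: 1

1


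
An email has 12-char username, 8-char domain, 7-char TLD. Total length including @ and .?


An email address has format: username@domain.tld
Username length: 12
'@' character: 1
Domain length: 8
'.' character: 1
TLD length: 7
Total = 12 + 1 + 8 + 1 + 7 = 29

29


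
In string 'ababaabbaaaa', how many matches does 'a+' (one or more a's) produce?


Pattern 'a+' matches one or more consecutive a's.
String: 'ababaabbaaaa'
Scanning for runs of a:
  Match 1: 'a' (length 1)
  Match 2: 'a' (length 1)
  Match 3: 'aa' (length 2)
  Match 4: 'aaaa' (length 4)
Total matches: 4

4


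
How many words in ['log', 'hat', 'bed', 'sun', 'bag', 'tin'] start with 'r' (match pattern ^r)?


Pattern ^r anchors to start of word. Check which words begin with 'r':
  'log' -> no
  'hat' -> no
  'bed' -> no
  'sun' -> no
  'bag' -> no
  'tin' -> no
Matching words: []
Count: 0

0


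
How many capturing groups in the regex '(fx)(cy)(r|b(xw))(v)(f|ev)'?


To count capturing groups, count each '(' that starts a group.
Pattern: '(fx)(cy)(r|b(xw))(v)(f|ev)'
Walking through the pattern:
  Position 0: '(' -> group #1
  Position 4: '(' -> group #2
  Position 8: '(' -> group #3
  Position 12: '(' -> group #4
  Position 17: '(' -> group #5
  Position 20: '(' -> group #6
Total capturing groups: 6

6


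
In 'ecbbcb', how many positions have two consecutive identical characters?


Looking for consecutive identical characters in 'ecbbcb':
  pos 0-1: 'e' vs 'c' -> different
  pos 1-2: 'c' vs 'b' -> different
  pos 2-3: 'b' vs 'b' -> MATCH ('bb')
  pos 3-4: 'b' vs 'c' -> different
  pos 4-5: 'c' vs 'b' -> different
Consecutive identical pairs: ['bb']
Count: 1

1


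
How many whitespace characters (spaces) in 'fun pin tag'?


\s matches whitespace characters (spaces, tabs, etc.).
Text: 'fun pin tag'
This text has 3 words separated by spaces.
Number of spaces = number of words - 1 = 3 - 1 = 2

2


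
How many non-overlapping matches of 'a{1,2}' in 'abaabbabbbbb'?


Pattern 'a{1,2}' matches between 1 and 2 consecutive a's (greedy).
String: 'abaabbabbbbb'
Finding runs of a's and applying greedy matching:
  Run at pos 0: 'a' (length 1)
  Run at pos 2: 'aa' (length 2)
  Run at pos 6: 'a' (length 1)
Matches: ['a', 'aa', 'a']
Count: 3

3


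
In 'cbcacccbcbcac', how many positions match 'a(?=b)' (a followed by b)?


Lookahead 'a(?=b)' matches 'a' only when followed by 'b'.
String: 'cbcacccbcbcac'
Checking each position where char is 'a':
  pos 3: 'a' -> no (next='c')
  pos 11: 'a' -> no (next='c')
Matching positions: []
Count: 0

0


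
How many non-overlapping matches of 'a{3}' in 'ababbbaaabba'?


Pattern 'a{3}' matches exactly 3 consecutive a's (greedy, non-overlapping).
String: 'ababbbaaabba'
Scanning for runs of a's:
  Run at pos 0: 'a' (length 1) -> 0 match(es)
  Run at pos 2: 'a' (length 1) -> 0 match(es)
  Run at pos 6: 'aaa' (length 3) -> 1 match(es)
  Run at pos 11: 'a' (length 1) -> 0 match(es)
Matches found: ['aaa']
Total: 1

1


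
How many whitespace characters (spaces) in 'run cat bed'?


\s matches whitespace characters (spaces, tabs, etc.).
Text: 'run cat bed'
This text has 3 words separated by spaces.
Number of spaces = number of words - 1 = 3 - 1 = 2

2


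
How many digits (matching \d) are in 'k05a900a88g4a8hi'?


\d matches any digit 0-9.
Scanning 'k05a900a88g4a8hi':
  pos 1: '0' -> DIGIT
  pos 2: '5' -> DIGIT
  pos 4: '9' -> DIGIT
  pos 5: '0' -> DIGIT
  pos 6: '0' -> DIGIT
  pos 8: '8' -> DIGIT
  pos 9: '8' -> DIGIT
  pos 11: '4' -> DIGIT
  pos 13: '8' -> DIGIT
Digits found: ['0', '5', '9', '0', '0', '8', '8', '4', '8']
Total: 9

9


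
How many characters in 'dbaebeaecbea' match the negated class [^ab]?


Negated class [^ab] matches any char NOT in {a, b}
Scanning 'dbaebeaecbea':
  pos 0: 'd' -> MATCH
  pos 1: 'b' -> no (excluded)
  pos 2: 'a' -> no (excluded)
  pos 3: 'e' -> MATCH
  pos 4: 'b' -> no (excluded)
  pos 5: 'e' -> MATCH
  pos 6: 'a' -> no (excluded)
  pos 7: 'e' -> MATCH
  pos 8: 'c' -> MATCH
  pos 9: 'b' -> no (excluded)
  pos 10: 'e' -> MATCH
  pos 11: 'a' -> no (excluded)
Total matches: 6

6


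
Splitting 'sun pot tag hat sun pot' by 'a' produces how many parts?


Splitting by 'a' breaks the string at each occurrence of the separator.
Text: 'sun pot tag hat sun pot'
Parts after split:
  Part 1: 'sun pot t'
  Part 2: 'g h'
  Part 3: 't sun pot'
Total parts: 3

3


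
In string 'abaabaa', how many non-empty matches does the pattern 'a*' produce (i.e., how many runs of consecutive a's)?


Pattern 'a*' matches zero or more a's. We want non-empty runs of consecutive a's.
String: 'abaabaa'
Walking through the string to find runs of a's:
  Run 1: positions 0-0 -> 'a'
  Run 2: positions 2-3 -> 'aa'
  Run 3: positions 5-6 -> 'aa'
Non-empty runs found: ['a', 'aa', 'aa']
Count: 3

3


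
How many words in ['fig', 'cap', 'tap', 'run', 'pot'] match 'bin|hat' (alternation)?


Alternation 'bin|hat' matches either 'bin' or 'hat'.
Checking each word:
  'fig' -> no
  'cap' -> no
  'tap' -> no
  'run' -> no
  'pot' -> no
Matches: []
Count: 0

0


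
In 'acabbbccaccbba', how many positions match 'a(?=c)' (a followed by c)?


Lookahead 'a(?=c)' matches 'a' only when followed by 'c'.
String: 'acabbbccaccbba'
Checking each position where char is 'a':
  pos 0: 'a' -> MATCH (next='c')
  pos 2: 'a' -> no (next='b')
  pos 8: 'a' -> MATCH (next='c')
Matching positions: [0, 8]
Count: 2

2


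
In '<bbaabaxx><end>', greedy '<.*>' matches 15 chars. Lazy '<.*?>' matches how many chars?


Greedy '<.*>' tries to match as MUCH as possible.
Lazy '<.*?>' tries to match as LITTLE as possible.

String: '<bbaabaxx><end>'
Greedy '<.*>' starts at first '<' and extends to the LAST '>': '<bbaabaxx><end>' (15 chars)
Lazy '<.*?>' starts at first '<' and stops at the FIRST '>': '<bbaabaxx>' (10 chars)

10


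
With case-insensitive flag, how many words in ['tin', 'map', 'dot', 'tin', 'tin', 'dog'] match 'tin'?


Case-insensitive matching: compare each word's lowercase form to 'tin'.
  'tin' -> lower='tin' -> MATCH
  'map' -> lower='map' -> no
  'dot' -> lower='dot' -> no
  'tin' -> lower='tin' -> MATCH
  'tin' -> lower='tin' -> MATCH
  'dog' -> lower='dog' -> no
Matches: ['tin', 'tin', 'tin']
Count: 3

3


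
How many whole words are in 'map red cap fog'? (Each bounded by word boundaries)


Word boundaries (\b) mark the start/end of each word.
Text: 'map red cap fog'
Splitting by whitespace:
  Word 1: 'map'
  Word 2: 'red'
  Word 3: 'cap'
  Word 4: 'fog'
Total whole words: 4

4


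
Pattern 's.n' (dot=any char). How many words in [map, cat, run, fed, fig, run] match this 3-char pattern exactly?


Pattern 's.n' means: starts with 's', any single char, ends with 'n'.
Checking each word (must be exactly 3 chars):
  'map' (len=3): no
  'cat' (len=3): no
  'run' (len=3): no
  'fed' (len=3): no
  'fig' (len=3): no
  'run' (len=3): no
Matching words: []
Total: 0

0


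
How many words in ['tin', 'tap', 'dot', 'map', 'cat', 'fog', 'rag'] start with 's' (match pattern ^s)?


Pattern ^s anchors to start of word. Check which words begin with 's':
  'tin' -> no
  'tap' -> no
  'dot' -> no
  'map' -> no
  'cat' -> no
  'fog' -> no
  'rag' -> no
Matching words: []
Count: 0

0


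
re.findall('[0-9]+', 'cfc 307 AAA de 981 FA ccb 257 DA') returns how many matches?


Pattern '[0-9]+' finds one or more digits.
Text: 'cfc 307 AAA de 981 FA ccb 257 DA'
Scanning for matches:
  Match 1: '307'
  Match 2: '981'
  Match 3: '257'
Total matches: 3

3


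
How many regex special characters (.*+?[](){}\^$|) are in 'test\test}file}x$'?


Regex special characters are: . * + ? [ ] ( ) { } \ ^ $ |
Scanning 'test\test}file}x$':
  pos 4: '\' -> SPECIAL
  pos 9: '}' -> SPECIAL
  pos 14: '}' -> SPECIAL
  pos 16: '$' -> SPECIAL
Special chars found: ['\\', '}', '}', '$']
Total: 4

4


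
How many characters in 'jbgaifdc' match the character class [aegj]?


Character class [aegj] matches any of: {a, e, g, j}
Scanning string 'jbgaifdc' character by character:
  pos 0: 'j' -> MATCH
  pos 1: 'b' -> no
  pos 2: 'g' -> MATCH
  pos 3: 'a' -> MATCH
  pos 4: 'i' -> no
  pos 5: 'f' -> no
  pos 6: 'd' -> no
  pos 7: 'c' -> no
Total matches: 3

3


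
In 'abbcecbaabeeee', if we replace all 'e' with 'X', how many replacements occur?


re.sub('e', 'X', text) replaces every occurrence of 'e' with 'X'.
Text: 'abbcecbaabeeee'
Scanning for 'e':
  pos 4: 'e' -> replacement #1
  pos 10: 'e' -> replacement #2
  pos 11: 'e' -> replacement #3
  pos 12: 'e' -> replacement #4
  pos 13: 'e' -> replacement #5
Total replacements: 5

5


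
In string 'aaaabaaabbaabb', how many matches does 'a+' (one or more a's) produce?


Pattern 'a+' matches one or more consecutive a's.
String: 'aaaabaaabbaabb'
Scanning for runs of a:
  Match 1: 'aaaa' (length 4)
  Match 2: 'aaa' (length 3)
  Match 3: 'aa' (length 2)
Total matches: 3

3


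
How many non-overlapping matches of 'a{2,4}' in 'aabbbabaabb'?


Pattern 'a{2,4}' matches between 2 and 4 consecutive a's (greedy).
String: 'aabbbabaabb'
Finding runs of a's and applying greedy matching:
  Run at pos 0: 'aa' (length 2)
  Run at pos 5: 'a' (length 1)
  Run at pos 7: 'aa' (length 2)
Matches: ['aa', 'aa']
Count: 2

2


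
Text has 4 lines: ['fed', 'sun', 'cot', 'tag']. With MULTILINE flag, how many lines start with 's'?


With MULTILINE flag, ^ matches the start of each line.
Lines: ['fed', 'sun', 'cot', 'tag']
Checking which lines start with 's':
  Line 1: 'fed' -> no
  Line 2: 'sun' -> MATCH
  Line 3: 'cot' -> no
  Line 4: 'tag' -> no
Matching lines: ['sun']
Count: 1

1


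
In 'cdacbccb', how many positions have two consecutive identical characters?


Looking for consecutive identical characters in 'cdacbccb':
  pos 0-1: 'c' vs 'd' -> different
  pos 1-2: 'd' vs 'a' -> different
  pos 2-3: 'a' vs 'c' -> different
  pos 3-4: 'c' vs 'b' -> different
  pos 4-5: 'b' vs 'c' -> different
  pos 5-6: 'c' vs 'c' -> MATCH ('cc')
  pos 6-7: 'c' vs 'b' -> different
Consecutive identical pairs: ['cc']
Count: 1

1


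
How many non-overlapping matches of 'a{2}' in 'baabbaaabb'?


Pattern 'a{2}' matches exactly 2 consecutive a's (greedy, non-overlapping).
String: 'baabbaaabb'
Scanning for runs of a's:
  Run at pos 1: 'aa' (length 2) -> 1 match(es)
  Run at pos 5: 'aaa' (length 3) -> 1 match(es)
Matches found: ['aa', 'aa']
Total: 2

2


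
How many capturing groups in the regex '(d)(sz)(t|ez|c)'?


To count capturing groups, count each '(' that starts a group.
Pattern: '(d)(sz)(t|ez|c)'
Walking through the pattern:
  Position 0: '(' -> group #1
  Position 3: '(' -> group #2
  Position 7: '(' -> group #3
Total capturing groups: 3

3


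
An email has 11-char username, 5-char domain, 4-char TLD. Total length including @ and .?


An email address has format: username@domain.tld
Username length: 11
'@' character: 1
Domain length: 5
'.' character: 1
TLD length: 4
Total = 11 + 1 + 5 + 1 + 4 = 22

22


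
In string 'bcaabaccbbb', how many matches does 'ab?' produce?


Pattern 'ab?' matches 'a' optionally followed by 'b'.
String: 'bcaabaccbbb'
Scanning left to right for 'a' then checking next char:
  Match 1: 'a' (a not followed by b)
  Match 2: 'ab' (a followed by b)
  Match 3: 'a' (a not followed by b)
Total matches: 3

3


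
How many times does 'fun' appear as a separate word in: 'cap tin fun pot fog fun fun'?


Scanning each word for exact match 'fun':
  Word 1: 'cap' -> no
  Word 2: 'tin' -> no
  Word 3: 'fun' -> MATCH
  Word 4: 'pot' -> no
  Word 5: 'fog' -> no
  Word 6: 'fun' -> MATCH
  Word 7: 'fun' -> MATCH
Total matches: 3

3


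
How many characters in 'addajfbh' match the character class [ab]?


Character class [ab] matches any of: {a, b}
Scanning string 'addajfbh' character by character:
  pos 0: 'a' -> MATCH
  pos 1: 'd' -> no
  pos 2: 'd' -> no
  pos 3: 'a' -> MATCH
  pos 4: 'j' -> no
  pos 5: 'f' -> no
  pos 6: 'b' -> MATCH
  pos 7: 'h' -> no
Total matches: 3

3


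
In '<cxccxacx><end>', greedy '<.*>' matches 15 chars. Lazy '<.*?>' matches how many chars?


Greedy '<.*>' tries to match as MUCH as possible.
Lazy '<.*?>' tries to match as LITTLE as possible.

String: '<cxccxacx><end>'
Greedy '<.*>' starts at first '<' and extends to the LAST '>': '<cxccxacx><end>' (15 chars)
Lazy '<.*?>' starts at first '<' and stops at the FIRST '>': '<cxccxacx>' (10 chars)

10


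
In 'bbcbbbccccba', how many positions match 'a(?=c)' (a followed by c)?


Lookahead 'a(?=c)' matches 'a' only when followed by 'c'.
String: 'bbcbbbccccba'
Checking each position where char is 'a':
Matching positions: []
Count: 0

0


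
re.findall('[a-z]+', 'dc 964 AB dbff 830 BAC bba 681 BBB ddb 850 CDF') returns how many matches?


Pattern '[a-z]+' finds one or more lowercase letters.
Text: 'dc 964 AB dbff 830 BAC bba 681 BBB ddb 850 CDF'
Scanning for matches:
  Match 1: 'dc'
  Match 2: 'dbff'
  Match 3: 'bba'
  Match 4: 'ddb'
Total matches: 4

4


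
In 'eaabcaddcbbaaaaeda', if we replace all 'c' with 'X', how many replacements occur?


re.sub('c', 'X', text) replaces every occurrence of 'c' with 'X'.
Text: 'eaabcaddcbbaaaaeda'
Scanning for 'c':
  pos 4: 'c' -> replacement #1
  pos 8: 'c' -> replacement #2
Total replacements: 2

2
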